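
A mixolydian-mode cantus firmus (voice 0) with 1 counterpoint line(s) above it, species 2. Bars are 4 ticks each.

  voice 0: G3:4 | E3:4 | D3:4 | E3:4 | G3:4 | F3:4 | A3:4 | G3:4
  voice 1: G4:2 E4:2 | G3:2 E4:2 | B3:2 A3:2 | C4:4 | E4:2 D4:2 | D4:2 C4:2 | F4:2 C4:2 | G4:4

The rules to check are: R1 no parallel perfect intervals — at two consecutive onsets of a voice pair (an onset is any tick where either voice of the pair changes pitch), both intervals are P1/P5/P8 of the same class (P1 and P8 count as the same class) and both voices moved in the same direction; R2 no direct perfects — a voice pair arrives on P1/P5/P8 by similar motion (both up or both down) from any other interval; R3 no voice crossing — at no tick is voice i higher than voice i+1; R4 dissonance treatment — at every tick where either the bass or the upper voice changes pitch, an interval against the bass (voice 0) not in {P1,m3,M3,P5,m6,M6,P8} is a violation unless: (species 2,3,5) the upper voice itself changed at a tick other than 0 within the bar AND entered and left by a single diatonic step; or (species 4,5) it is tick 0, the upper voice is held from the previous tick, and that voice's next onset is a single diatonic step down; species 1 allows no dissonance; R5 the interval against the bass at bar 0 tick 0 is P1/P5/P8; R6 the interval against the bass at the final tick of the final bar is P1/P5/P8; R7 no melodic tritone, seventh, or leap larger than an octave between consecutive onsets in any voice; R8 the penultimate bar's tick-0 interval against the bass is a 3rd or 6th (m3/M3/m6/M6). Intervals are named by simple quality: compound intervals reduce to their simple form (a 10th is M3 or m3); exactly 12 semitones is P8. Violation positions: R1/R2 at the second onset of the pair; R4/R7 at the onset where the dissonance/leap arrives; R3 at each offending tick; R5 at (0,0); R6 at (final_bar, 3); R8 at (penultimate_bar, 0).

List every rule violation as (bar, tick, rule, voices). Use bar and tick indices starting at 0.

bar 0: v0=G3 v1=G4 downbeat P8
bar 1: v0=E3 v1=G3 downbeat m3
bar 2: v0=D3 v1=B3 downbeat M6
bar 3: v0=E3 v1=C4 downbeat m6
bar 4: v0=G3 v1=E4 downbeat M6
bar 5: v0=F3 v1=D4 downbeat M6
bar 6: v0=A3 v1=F4 downbeat m6
bar 7: v0=G3 v1=G4 downbeat P8

No violations across 8 bars (G3..G3 vs G4..G4).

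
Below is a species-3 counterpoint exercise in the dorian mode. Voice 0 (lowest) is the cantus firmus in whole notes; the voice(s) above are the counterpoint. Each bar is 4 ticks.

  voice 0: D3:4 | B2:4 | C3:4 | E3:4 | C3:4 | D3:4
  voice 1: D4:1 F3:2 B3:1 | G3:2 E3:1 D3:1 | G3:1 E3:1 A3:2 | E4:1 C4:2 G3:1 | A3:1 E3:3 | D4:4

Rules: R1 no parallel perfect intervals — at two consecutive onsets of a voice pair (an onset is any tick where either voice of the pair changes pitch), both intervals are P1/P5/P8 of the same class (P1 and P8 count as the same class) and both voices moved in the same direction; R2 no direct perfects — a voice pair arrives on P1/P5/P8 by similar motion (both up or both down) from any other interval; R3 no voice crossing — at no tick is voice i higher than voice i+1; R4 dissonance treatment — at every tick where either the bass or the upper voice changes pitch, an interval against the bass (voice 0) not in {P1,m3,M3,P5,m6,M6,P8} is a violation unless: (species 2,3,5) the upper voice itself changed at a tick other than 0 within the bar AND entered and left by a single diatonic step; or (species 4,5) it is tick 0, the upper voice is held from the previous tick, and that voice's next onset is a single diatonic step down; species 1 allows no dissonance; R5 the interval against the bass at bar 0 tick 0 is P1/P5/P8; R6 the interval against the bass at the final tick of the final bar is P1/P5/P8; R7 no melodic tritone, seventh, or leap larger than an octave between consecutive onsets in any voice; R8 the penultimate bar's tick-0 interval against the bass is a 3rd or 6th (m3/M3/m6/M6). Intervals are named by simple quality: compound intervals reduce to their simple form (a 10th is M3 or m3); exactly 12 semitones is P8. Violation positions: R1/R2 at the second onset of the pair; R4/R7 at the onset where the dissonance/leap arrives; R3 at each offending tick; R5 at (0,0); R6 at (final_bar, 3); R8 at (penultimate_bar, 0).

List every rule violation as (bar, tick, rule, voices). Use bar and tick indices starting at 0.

bar 0: v0=D3 v1=D4 downbeat P8
bar 1: v0=B2 v1=G3 downbeat m6
bar 2: v0=C3 v1=G3 downbeat P5
bar 3: v0=E3 v1=E4 downbeat P8
bar 4: v0=C3 v1=A3 downbeat M6
bar 5: v0=D3 v1=D4 downbeat P8
  -> R7 @ bar 0 tick 3 v(1,): F3->B3 leap 6st
  -> R4 @ bar 1 tick 2 v(0, 1): B2/E3 P4 untreated
  -> R2 @ bar 2 tick 0 v(0, 1): B2/D3 m3 -> C3/G3 P5 similar
  -> R2 @ bar 3 tick 0 v(0, 1): C3/A3 M6 -> E3/E4 P8 similar
  -> R2 @ bar 5 tick 0 v(0, 1): C3/E3 M3 -> D3/D4 P8 similar
  -> R7 @ bar 5 tick 0 v(1,): E3->D4 leap 10st

(0, 3, R7, (1,))
(1, 2, R4, (0, 1))
(2, 0, R2, (0, 1))
(3, 0, R2, (0, 1))
(5, 0, R2, (0, 1))
(5, 0, R7, (1,))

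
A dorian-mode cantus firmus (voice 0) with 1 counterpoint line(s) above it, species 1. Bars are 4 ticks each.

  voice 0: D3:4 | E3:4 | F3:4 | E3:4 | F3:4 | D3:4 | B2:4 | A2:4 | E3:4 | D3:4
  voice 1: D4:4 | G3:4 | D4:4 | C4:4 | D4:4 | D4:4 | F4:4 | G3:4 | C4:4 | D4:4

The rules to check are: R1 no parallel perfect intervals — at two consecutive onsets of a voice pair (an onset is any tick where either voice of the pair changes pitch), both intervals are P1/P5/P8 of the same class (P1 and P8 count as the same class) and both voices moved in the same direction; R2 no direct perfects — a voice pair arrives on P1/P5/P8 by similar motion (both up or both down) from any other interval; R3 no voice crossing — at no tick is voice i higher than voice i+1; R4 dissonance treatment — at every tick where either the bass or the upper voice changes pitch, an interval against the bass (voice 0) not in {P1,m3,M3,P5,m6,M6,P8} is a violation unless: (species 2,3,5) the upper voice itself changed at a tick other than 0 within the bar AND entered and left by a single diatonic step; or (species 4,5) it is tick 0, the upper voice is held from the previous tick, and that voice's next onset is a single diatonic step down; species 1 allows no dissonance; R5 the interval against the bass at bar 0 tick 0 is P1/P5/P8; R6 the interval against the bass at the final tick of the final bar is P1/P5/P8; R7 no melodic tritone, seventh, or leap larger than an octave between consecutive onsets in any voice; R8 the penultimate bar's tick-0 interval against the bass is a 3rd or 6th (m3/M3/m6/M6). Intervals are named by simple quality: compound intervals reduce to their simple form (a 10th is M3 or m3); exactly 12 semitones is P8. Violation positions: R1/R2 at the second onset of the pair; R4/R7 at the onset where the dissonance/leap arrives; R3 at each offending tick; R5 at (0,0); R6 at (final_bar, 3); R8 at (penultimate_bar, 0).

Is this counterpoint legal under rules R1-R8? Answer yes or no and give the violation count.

bar 0: v0=D3 v1=D4 (P8)
bar 1: v0=E3 v1=G3 (m3)
bar 2: v0=F3 v1=D4 (M6)
bar 3: v0=E3 v1=C4 (m6)
bar 4: v0=F3 v1=D4 (M6)
bar 5: v0=D3 v1=D4 (P8)
bar 6: v0=B2 v1=F4 (TT)
bar 7: v0=A2 v1=G3 (m7)
bar 8: v0=E3 v1=C4 (m6)
bar 9: v0=D3 v1=D4 (P8)
  R4 @ bar6.0: B2/F4 TT untreated
  R4 @ bar7.0: A2/G3 m7 untreated
  R7 @ bar7.0: F4->G3 leap 10st

No (3 violations)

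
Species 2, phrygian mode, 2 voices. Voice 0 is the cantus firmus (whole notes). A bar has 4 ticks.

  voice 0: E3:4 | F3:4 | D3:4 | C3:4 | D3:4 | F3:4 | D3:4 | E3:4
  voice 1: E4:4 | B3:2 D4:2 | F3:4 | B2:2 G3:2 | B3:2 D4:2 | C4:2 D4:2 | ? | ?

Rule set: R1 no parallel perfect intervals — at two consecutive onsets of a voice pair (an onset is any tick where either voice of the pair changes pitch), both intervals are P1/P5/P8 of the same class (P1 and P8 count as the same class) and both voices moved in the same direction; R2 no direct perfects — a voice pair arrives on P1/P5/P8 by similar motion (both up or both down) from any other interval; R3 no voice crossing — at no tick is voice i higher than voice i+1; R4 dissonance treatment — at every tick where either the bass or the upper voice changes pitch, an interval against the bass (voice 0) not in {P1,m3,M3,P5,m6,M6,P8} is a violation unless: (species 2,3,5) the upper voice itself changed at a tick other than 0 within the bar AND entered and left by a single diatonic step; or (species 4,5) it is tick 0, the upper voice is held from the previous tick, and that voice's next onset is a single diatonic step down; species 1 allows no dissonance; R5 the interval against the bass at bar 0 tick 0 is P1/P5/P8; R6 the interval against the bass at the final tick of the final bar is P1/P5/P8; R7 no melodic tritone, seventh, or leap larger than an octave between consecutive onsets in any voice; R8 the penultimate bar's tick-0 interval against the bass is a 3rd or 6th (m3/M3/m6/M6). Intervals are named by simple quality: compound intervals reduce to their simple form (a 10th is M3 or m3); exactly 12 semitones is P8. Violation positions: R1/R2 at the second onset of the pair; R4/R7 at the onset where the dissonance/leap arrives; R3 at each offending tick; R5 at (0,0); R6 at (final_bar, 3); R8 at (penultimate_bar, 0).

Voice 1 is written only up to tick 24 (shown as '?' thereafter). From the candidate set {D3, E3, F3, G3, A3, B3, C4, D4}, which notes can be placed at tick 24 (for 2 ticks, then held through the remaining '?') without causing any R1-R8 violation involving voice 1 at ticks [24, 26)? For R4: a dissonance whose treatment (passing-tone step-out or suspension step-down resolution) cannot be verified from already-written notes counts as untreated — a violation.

{B3, F3}

D3: violates R2,R8
E3: violates R4,R7,R8
F3: legal
G3: violates R4,R8
A3: violates R2,R8
B3: legal
C4: violates R4,R8
D4: violates R8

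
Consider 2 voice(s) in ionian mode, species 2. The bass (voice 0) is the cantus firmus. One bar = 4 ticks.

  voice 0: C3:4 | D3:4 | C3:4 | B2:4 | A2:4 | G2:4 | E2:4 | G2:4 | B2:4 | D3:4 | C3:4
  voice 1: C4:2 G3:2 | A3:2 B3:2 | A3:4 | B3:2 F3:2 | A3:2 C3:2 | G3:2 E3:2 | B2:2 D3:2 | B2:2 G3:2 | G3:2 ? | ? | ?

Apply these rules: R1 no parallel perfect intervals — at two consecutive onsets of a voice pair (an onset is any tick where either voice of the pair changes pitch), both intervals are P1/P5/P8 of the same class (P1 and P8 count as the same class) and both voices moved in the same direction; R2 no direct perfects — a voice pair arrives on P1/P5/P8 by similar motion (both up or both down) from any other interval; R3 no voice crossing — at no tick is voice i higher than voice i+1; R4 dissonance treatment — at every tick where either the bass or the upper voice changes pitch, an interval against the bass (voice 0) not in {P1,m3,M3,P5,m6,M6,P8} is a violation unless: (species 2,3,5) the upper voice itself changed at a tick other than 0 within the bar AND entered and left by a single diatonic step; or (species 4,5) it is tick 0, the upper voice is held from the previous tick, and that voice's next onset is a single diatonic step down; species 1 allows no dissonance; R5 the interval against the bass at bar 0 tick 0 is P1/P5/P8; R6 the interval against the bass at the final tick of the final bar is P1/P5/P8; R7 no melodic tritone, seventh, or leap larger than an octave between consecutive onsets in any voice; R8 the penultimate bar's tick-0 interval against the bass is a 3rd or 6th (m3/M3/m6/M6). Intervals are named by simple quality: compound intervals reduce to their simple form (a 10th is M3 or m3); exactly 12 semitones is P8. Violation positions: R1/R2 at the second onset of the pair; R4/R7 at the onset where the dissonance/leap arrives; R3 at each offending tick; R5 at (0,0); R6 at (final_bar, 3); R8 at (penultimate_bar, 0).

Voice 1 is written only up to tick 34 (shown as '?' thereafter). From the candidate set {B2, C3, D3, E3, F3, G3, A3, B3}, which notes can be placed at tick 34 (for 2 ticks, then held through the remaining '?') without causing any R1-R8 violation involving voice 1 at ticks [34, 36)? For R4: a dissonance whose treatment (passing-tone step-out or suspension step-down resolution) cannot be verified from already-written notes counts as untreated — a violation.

{B2, B3, D3, G3}

B2: legal
C3: violates R4
D3: legal
E3: violates R4
F3: violates R4
G3: legal
A3: violates R4
B3: legal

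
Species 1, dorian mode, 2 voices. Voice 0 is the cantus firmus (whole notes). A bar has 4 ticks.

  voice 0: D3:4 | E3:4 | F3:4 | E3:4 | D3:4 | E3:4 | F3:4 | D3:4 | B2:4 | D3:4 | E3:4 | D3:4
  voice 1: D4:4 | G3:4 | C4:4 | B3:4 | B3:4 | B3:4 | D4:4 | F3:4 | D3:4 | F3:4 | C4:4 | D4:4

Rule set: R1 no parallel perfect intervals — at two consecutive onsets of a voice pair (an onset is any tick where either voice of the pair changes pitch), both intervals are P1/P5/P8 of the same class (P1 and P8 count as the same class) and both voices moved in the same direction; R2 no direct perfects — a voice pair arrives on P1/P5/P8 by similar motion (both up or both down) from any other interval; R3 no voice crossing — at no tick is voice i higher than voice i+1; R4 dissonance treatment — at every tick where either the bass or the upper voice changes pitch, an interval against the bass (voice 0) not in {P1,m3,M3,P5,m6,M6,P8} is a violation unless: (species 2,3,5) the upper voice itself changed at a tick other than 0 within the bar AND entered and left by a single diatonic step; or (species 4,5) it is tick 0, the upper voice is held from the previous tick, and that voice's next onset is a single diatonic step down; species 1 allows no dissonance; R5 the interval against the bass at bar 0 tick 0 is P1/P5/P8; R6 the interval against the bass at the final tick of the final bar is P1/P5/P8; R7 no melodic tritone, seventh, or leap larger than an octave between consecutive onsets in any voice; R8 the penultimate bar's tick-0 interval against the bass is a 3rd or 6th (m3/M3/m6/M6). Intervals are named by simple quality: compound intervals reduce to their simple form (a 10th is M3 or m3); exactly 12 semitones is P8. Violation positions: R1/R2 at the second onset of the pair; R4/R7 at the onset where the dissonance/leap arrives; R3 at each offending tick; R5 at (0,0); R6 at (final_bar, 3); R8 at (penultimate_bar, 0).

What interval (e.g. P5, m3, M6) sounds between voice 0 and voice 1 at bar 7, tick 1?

voice 0=D3 voice 1=F3 -> m3

m3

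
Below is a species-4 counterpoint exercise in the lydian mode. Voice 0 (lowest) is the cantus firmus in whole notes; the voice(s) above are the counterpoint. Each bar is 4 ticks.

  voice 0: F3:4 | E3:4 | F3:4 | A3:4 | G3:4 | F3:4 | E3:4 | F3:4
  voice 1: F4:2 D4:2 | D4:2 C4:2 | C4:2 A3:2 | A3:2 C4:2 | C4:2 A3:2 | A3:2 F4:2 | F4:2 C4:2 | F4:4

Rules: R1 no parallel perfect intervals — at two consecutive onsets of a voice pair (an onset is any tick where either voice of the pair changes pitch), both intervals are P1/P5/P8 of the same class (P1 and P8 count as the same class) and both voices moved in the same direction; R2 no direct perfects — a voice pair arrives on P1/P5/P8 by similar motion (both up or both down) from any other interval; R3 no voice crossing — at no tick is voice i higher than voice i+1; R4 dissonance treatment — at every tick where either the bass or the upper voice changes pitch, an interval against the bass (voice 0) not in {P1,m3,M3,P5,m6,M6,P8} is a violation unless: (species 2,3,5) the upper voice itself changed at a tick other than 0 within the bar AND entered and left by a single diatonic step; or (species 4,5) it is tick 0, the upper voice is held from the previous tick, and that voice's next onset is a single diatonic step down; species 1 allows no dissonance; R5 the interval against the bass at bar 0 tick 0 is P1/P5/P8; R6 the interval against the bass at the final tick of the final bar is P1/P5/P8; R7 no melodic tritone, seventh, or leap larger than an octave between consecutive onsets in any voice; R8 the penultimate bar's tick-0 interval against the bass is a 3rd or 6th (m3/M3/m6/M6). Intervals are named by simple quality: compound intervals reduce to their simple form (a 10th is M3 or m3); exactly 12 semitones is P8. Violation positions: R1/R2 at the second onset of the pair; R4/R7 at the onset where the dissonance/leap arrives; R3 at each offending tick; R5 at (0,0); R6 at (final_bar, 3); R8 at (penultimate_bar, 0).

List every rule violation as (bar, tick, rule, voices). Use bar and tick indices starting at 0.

bar 0: v0=F3 v1=F4 downbeat P8
bar 1: v0=E3 v1=D4 downbeat m7
bar 2: v0=F3 v1=C4 downbeat P5
bar 3: v0=A3 v1=A3 downbeat P1
bar 4: v0=G3 v1=C4 downbeat P4
bar 5: v0=F3 v1=A3 downbeat M3
bar 6: v0=E3 v1=F4 downbeat m2
bar 7: v0=F3 v1=F4 downbeat P8
  -> R4 @ bar 4 tick 0 v(0, 1): G3/C4 P4 untreated
  -> R4 @ bar 4 tick 2 v(0, 1): G3/A3 M2 untreated
  -> R4 @ bar 6 tick 0 v(0, 1): E3/F4 m2 untreated
  -> R8 @ bar 6 tick 0 v(0, 1): penult m2 not 3rd/6th
  -> R2 @ bar 7 tick 0 v(0, 1): E3/C4 m6 -> F3/F4 P8 similar

(4, 0, R4, (0, 1))
(4, 2, R4, (0, 1))
(6, 0, R4, (0, 1))
(6, 0, R8, (0, 1))
(7, 0, R2, (0, 1))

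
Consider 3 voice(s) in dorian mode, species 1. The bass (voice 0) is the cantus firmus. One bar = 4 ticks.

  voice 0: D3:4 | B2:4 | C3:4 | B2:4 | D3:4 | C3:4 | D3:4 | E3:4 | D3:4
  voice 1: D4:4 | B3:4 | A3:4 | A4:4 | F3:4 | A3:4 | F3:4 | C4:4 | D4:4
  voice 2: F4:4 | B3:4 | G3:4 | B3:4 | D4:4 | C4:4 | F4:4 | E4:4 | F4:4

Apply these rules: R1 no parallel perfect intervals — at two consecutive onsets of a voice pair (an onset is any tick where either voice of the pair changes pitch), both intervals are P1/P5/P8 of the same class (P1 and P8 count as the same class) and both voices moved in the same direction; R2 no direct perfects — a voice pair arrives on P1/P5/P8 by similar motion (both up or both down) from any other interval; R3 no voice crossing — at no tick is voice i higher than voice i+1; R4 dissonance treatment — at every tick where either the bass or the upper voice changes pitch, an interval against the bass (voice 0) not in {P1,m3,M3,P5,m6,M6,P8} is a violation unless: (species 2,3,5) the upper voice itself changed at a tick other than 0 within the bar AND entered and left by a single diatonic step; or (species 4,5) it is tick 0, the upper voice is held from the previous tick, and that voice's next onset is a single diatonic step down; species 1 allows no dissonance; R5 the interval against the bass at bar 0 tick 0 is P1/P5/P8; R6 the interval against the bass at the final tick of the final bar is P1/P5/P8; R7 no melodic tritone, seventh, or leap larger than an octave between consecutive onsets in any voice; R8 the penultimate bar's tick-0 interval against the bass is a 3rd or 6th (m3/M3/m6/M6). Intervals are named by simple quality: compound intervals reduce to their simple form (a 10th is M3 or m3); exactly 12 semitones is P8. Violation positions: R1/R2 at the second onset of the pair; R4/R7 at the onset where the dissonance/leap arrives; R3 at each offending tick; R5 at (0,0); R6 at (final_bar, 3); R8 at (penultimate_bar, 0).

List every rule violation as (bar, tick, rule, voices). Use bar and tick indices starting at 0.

bar 0: v0=D3 v1=D4 v2=F4 downbeat m3
bar 1: v0=B2 v1=B3 v2=B3 downbeat P8
bar 2: v0=C3 v1=A3 v2=G3 downbeat P5
bar 3: v0=B2 v1=A4 v2=B3 downbeat P8
bar 4: v0=D3 v1=F3 v2=D4 downbeat P8
bar 5: v0=C3 v1=A3 v2=C4 downbeat P8
bar 6: v0=D3 v1=F3 v2=F4 downbeat m3
bar 7: v0=E3 v1=C4 v2=E4 downbeat P8
bar 8: v0=D3 v1=D4 v2=F4 downbeat m3
  -> R5 @ bar 0 tick 0 v(0, 2): opens on m3
  -> R1 @ bar 1 tick 0 v(0, 1): D3/D4 P8 -> B2/B3 P8 similar
  -> R2 @ bar 1 tick 0 v(0, 2): D3/F4 m3 -> B2/B3 P8 similar
  -> R2 @ bar 1 tick 0 v(1, 2): D4/F4 m3 -> B3/B3 P1 similar
  -> R7 @ bar 1 tick 0 v(2,): F4->B3 leap 6st
  -> R3 @ bar 2 tick 0 v(1, 2): A3 above G3
  -> R3 @ bar 2 tick 1 v(1, 2): A3 above G3
  -> R3 @ bar 2 tick 2 v(1, 2): A3 above G3
  -> R3 @ bar 2 tick 3 v(1, 2): A3 above G3
  -> R3 @ bar 3 tick 0 v(1, 2): A4 above B3
  -> R4 @ bar 3 tick 0 v(0, 1): B2/A4 m7 untreated
  -> R3 @ bar 3 tick 1 v(1, 2): A4 above B3
  -> R3 @ bar 3 tick 2 v(1, 2): A4 above B3
  -> R3 @ bar 3 tick 3 v(1, 2): A4 above B3
  -> R1 @ bar 4 tick 0 v(0, 2): B2/B3 P8 -> D3/D4 P8 similar
  -> R7 @ bar 4 tick 0 v(1,): A4->F3 leap 16st
  -> R1 @ bar 5 tick 0 v(0, 2): D3/D4 P8 -> C3/C4 P8 similar
  -> R8 @ bar 7 tick 0 v(0, 2): penult P8 not 3rd/6th
  -> R6 @ bar 8 tick 3 v(0, 2): closes on m3

(0, 0, R5, (0, 2))
(1, 0, R1, (0, 1))
(1, 0, R2, (0, 2))
(1, 0, R2, (1, 2))
(1, 0, R7, (2,))
(2, 0, R3, (1, 2))
(2, 1, R3, (1, 2))
(2, 2, R3, (1, 2))
(2, 3, R3, (1, 2))
(3, 0, R3, (1, 2))
(3, 0, R4, (0, 1))
(3, 1, R3, (1, 2))
(3, 2, R3, (1, 2))
(3, 3, R3, (1, 2))
(4, 0, R1, (0, 2))
(4, 0, R7, (1,))
(5, 0, R1, (0, 2))
(7, 0, R8, (0, 2))
(8, 3, R6, (0, 2))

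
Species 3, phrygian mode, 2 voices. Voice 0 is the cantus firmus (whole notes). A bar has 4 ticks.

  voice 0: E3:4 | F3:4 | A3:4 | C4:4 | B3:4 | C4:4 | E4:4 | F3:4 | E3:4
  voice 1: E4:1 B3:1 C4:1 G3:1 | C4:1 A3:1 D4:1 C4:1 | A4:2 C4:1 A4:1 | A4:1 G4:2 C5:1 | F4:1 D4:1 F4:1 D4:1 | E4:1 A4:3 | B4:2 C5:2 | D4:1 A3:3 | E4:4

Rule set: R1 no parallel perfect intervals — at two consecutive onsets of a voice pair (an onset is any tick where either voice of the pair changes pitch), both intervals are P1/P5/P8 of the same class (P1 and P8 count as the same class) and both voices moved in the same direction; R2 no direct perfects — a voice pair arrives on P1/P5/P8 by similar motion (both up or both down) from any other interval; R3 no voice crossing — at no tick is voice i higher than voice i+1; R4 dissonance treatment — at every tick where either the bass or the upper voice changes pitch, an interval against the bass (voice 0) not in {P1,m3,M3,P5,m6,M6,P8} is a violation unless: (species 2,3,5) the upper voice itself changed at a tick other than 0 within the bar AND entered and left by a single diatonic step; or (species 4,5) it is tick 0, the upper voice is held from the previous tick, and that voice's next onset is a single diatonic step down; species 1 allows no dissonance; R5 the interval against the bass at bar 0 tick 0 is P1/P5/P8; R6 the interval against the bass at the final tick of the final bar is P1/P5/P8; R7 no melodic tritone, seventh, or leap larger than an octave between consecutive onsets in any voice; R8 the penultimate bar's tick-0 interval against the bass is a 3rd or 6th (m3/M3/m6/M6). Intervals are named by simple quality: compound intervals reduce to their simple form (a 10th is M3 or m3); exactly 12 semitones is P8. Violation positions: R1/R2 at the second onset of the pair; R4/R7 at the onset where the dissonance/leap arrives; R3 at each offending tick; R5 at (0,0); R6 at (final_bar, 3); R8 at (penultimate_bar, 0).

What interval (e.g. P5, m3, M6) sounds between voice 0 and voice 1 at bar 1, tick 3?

voice 0=F3 voice 1=C4 -> P5

P5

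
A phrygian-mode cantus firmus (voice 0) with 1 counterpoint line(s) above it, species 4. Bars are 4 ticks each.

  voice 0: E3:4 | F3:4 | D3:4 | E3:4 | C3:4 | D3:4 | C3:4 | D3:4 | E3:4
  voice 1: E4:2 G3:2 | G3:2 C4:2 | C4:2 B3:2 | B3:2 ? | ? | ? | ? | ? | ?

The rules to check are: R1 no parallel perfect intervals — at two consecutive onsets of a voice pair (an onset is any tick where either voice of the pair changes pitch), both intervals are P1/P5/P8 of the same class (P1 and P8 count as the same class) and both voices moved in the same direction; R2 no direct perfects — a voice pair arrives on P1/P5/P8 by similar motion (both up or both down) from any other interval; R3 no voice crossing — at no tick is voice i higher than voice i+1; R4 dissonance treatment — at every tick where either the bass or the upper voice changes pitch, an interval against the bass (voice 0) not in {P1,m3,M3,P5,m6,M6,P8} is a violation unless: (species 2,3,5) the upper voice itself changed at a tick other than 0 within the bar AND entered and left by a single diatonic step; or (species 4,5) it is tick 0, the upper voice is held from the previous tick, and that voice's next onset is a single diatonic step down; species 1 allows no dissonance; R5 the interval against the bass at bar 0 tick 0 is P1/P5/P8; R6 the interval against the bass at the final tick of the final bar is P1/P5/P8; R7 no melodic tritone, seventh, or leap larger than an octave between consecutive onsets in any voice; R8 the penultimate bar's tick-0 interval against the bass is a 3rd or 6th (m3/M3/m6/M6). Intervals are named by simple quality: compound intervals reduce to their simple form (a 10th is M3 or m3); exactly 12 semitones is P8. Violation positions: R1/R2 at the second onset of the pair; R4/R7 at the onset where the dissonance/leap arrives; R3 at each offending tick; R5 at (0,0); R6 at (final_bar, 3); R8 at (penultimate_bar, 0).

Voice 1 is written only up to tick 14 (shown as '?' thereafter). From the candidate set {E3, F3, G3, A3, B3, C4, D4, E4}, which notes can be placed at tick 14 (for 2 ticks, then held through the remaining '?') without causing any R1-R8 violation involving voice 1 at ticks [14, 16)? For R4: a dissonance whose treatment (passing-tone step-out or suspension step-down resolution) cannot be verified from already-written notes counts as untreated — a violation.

E3: legal
F3: violates R4,R7
G3: legal
A3: violates R4
B3: legal
C4: legal
D4: violates R4
E4: legal

{B3, C4, E3, E4, G3}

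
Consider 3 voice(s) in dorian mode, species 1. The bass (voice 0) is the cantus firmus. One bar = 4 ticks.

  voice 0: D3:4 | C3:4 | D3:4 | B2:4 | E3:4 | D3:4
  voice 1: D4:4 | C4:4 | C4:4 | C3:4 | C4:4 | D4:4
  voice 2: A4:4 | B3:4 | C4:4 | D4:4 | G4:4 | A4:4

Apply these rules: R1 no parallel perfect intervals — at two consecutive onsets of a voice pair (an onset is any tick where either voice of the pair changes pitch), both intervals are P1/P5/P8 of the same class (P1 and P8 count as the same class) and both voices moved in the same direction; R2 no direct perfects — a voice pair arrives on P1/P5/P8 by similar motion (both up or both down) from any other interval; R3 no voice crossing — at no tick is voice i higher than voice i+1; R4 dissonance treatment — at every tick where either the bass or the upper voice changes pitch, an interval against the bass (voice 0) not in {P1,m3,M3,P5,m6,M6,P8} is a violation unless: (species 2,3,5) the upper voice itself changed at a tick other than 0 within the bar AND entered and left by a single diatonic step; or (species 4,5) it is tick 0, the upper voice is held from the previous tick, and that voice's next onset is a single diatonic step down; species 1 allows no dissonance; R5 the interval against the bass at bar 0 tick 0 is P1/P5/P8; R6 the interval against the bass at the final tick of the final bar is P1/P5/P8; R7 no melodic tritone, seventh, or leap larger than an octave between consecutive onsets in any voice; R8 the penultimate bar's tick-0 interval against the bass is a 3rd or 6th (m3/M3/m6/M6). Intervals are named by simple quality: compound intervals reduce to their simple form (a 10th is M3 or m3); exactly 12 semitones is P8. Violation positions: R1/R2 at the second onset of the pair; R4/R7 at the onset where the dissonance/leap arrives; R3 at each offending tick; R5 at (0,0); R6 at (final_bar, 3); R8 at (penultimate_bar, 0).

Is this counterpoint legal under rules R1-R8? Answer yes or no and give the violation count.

No (12 violations)

bar 0: v0=D3 v1=D4 v2=A4 (P5)
bar 1: v0=C3 v1=C4 v2=B3 (M7)
bar 2: v0=D3 v1=C4 v2=C4 (m7)
bar 3: v0=B2 v1=C3 v2=D4 (m3)
bar 4: v0=E3 v1=C4 v2=G4 (m3)
bar 5: v0=D3 v1=D4 v2=A4 (P5)
  R1 @ bar1.0: D3/D4 P8 -> C3/C4 P8 similar
  R3 @ bar1.0: C4 above B3
  R4 @ bar1.0: C3/B3 M7 untreated
  R7 @ bar1.0: A4->B3 leap 10st
  R3 @ bar1.1: C4 above B3
  R3 @ bar1.2: C4 above B3
  R3 @ bar1.3: C4 above B3
  R4 @ bar2.0: D3/C4 m7 untreated
  R4 @ bar2.0: D3/C4 m7 untreated
  R4 @ bar3.0: B2/C3 m2 untreated
  R2 @ bar4.0: C3/D4 M2 -> C4/G4 P5 similar
  R1 @ bar5.0: C4/G4 P5 -> D4/A4 P5 similar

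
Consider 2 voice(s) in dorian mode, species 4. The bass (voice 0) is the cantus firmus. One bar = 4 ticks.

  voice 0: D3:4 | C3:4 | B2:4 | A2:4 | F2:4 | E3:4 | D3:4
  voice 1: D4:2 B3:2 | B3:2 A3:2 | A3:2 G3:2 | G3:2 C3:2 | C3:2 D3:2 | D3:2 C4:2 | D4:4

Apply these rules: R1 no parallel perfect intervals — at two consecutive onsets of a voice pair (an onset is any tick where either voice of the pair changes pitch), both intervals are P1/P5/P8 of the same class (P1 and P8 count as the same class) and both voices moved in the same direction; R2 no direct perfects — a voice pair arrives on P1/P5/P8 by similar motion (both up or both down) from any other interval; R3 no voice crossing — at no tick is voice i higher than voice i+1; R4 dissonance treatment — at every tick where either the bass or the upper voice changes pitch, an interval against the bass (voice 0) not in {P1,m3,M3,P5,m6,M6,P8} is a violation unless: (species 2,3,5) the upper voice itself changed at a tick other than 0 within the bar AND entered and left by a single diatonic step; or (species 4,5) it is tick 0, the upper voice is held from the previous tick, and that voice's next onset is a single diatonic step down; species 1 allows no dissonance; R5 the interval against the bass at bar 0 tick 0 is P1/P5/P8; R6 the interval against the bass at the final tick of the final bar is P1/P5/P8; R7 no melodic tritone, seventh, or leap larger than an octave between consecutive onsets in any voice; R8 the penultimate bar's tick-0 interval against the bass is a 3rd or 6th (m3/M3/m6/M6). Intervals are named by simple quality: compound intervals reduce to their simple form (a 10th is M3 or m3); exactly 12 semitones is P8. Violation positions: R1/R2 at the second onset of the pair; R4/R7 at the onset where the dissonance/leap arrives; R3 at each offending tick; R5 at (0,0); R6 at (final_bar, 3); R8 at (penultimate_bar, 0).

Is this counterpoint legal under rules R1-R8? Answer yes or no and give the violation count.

No (7 violations)

bar 0: v0=D3 v1=D4 (P8)
bar 1: v0=C3 v1=B3 (M7)
bar 2: v0=B2 v1=A3 (m7)
bar 3: v0=A2 v1=G3 (m7)
bar 4: v0=F2 v1=C3 (P5)
bar 5: v0=E3 v1=D3 (M2)
bar 6: v0=D3 v1=D4 (P8)
  R4 @ bar3.0: A2/G3 m7 untreated
  R3 @ bar5.0: E3 above D3
  R4 @ bar5.0: E3/D3 M2 untreated
  R7 @ bar5.0: F2->E3 leap 11st
  R8 @ bar5.0: penult M2 not 3rd/6th
  R3 @ bar5.1: E3 above D3
  R7 @ bar5.2: D3->C4 leap 10st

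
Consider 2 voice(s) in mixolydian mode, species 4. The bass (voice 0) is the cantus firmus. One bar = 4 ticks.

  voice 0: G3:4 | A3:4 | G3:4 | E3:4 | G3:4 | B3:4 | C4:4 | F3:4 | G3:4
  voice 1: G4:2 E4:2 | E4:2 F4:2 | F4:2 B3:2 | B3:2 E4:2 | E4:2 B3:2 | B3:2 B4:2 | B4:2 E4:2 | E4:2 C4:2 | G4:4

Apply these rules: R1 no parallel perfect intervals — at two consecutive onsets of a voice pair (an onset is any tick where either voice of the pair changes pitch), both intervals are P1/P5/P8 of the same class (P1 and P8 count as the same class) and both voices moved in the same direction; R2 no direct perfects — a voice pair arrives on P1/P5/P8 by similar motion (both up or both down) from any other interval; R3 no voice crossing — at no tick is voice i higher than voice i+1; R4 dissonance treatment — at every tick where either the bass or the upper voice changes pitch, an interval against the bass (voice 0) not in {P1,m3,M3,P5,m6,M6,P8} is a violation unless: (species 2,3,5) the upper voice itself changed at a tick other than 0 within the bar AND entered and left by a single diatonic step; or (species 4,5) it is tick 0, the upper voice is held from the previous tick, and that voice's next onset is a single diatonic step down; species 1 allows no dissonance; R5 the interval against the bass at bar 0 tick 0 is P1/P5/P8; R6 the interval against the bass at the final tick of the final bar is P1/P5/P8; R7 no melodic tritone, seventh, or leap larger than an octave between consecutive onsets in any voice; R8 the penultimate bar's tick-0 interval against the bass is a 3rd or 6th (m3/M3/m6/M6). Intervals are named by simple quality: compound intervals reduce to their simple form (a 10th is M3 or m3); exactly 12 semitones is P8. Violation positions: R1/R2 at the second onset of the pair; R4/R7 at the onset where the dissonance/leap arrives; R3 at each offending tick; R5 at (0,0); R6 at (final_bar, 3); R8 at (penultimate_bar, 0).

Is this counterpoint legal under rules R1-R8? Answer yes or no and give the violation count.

No (6 violations)

bar 0: v0=G3 v1=G4 (P8)
bar 1: v0=A3 v1=E4 (P5)
bar 2: v0=G3 v1=F4 (m7)
bar 3: v0=E3 v1=B3 (P5)
bar 4: v0=G3 v1=E4 (M6)
bar 5: v0=B3 v1=B3 (P1)
bar 6: v0=C4 v1=B4 (M7)
bar 7: v0=F3 v1=E4 (M7)
bar 8: v0=G3 v1=G4 (P8)
  R4 @ bar2.0: G3/F4 m7 untreated
  R7 @ bar2.2: F4->B3 leap 6st
  R4 @ bar6.0: C4/B4 M7 untreated
  R4 @ bar7.0: F3/E4 M7 untreated
  R8 @ bar7.0: penult M7 not 3rd/6th
  R2 @ bar8.0: F3/C4 P5 -> G3/G4 P8 similar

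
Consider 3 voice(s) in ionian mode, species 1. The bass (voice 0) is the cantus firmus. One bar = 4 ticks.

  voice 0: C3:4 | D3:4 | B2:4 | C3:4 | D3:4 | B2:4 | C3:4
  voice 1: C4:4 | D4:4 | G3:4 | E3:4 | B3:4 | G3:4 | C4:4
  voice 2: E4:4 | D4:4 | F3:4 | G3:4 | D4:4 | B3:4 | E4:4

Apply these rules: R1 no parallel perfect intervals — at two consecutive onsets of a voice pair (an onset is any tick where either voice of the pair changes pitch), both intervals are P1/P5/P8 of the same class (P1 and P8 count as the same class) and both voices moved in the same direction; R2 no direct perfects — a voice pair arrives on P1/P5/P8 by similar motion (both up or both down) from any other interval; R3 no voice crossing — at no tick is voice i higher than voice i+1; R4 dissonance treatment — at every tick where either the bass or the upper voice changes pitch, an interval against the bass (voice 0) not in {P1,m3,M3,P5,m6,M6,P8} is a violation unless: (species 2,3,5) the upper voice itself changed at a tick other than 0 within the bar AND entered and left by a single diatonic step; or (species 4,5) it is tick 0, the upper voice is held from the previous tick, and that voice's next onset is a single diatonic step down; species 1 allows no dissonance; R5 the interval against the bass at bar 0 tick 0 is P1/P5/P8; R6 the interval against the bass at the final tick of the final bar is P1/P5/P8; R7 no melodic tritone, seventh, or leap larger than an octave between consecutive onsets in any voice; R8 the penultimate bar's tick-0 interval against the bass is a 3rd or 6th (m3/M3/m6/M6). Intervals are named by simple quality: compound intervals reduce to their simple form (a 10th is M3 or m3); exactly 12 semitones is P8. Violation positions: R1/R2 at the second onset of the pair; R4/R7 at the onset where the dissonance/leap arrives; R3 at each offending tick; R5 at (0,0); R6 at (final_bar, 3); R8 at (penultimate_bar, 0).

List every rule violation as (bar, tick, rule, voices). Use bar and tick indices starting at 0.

(0, 0, R5, (0, 2))
(1, 0, R1, (0, 1))
(2, 0, R3, (1, 2))
(2, 0, R4, (0, 2))
(2, 1, R3, (1, 2))
(2, 2, R3, (1, 2))
(2, 3, R3, (1, 2))
(3, 0, R2, (0, 2))
(4, 0, R2, (0, 2))
(5, 0, R1, (0, 2))
(5, 0, R8, (0, 2))
(6, 0, R2, (0, 1))
(6, 3, R6, (0, 2))

bar 0: v0=C3 v1=C4 v2=E4 downbeat M3
bar 1: v0=D3 v1=D4 v2=D4 downbeat P8
bar 2: v0=B2 v1=G3 v2=F3 downbeat TT
bar 3: v0=C3 v1=E3 v2=G3 downbeat P5
bar 4: v0=D3 v1=B3 v2=D4 downbeat P8
bar 5: v0=B2 v1=G3 v2=B3 downbeat P8
bar 6: v0=C3 v1=C4 v2=E4 downbeat M3
  -> R5 @ bar 0 tick 0 v(0, 2): opens on M3
  -> R1 @ bar 1 tick 0 v(0, 1): C3/C4 P8 -> D3/D4 P8 similar
  -> R3 @ bar 2 tick 0 v(1, 2): G3 above F3
  -> R4 @ bar 2 tick 0 v(0, 2): B2/F3 TT untreated
  -> R3 @ bar 2 tick 1 v(1, 2): G3 above F3
  -> R3 @ bar 2 tick 2 v(1, 2): G3 above F3
  -> R3 @ bar 2 tick 3 v(1, 2): G3 above F3
  -> R2 @ bar 3 tick 0 v(0, 2): B2/F3 TT -> C3/G3 P5 similar
  -> R2 @ bar 4 tick 0 v(0, 2): C3/G3 P5 -> D3/D4 P8 similar
  -> R1 @ bar 5 tick 0 v(0, 2): D3/D4 P8 -> B2/B3 P8 similar
  -> R8 @ bar 5 tick 0 v(0, 2): penult P8 not 3rd/6th
  -> R2 @ bar 6 tick 0 v(0, 1): B2/G3 m6 -> C3/C4 P8 similar
  -> R6 @ bar 6 tick 3 v(0, 2): closes on M3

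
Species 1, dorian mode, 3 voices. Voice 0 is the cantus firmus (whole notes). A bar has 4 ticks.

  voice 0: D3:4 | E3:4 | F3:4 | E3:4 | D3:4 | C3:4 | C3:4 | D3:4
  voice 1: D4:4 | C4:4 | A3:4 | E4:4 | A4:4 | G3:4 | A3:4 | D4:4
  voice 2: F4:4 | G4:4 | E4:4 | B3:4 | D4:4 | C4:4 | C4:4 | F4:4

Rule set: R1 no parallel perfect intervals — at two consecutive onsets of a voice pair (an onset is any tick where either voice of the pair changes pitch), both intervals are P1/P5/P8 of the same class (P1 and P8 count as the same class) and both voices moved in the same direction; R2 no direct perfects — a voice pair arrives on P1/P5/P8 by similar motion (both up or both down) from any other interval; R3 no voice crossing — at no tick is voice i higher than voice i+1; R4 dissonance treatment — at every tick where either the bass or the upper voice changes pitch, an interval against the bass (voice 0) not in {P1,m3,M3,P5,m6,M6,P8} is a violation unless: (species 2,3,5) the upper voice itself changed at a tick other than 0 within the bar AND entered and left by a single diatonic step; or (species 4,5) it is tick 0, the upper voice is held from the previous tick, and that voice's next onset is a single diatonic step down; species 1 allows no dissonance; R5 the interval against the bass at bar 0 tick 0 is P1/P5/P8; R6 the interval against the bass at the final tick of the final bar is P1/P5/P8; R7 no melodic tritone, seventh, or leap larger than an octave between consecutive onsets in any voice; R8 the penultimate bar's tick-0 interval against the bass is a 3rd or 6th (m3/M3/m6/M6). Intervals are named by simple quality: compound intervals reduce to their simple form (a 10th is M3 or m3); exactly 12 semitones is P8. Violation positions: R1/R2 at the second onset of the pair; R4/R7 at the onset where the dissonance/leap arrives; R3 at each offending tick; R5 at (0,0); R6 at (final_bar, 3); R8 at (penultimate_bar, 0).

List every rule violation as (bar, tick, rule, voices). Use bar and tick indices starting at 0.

bar 0: v0=D3 v1=D4 v2=F4 downbeat m3
bar 1: v0=E3 v1=C4 v2=G4 downbeat m3
bar 2: v0=F3 v1=A3 v2=E4 downbeat M7
bar 3: v0=E3 v1=E4 v2=B3 downbeat P5
bar 4: v0=D3 v1=A4 v2=D4 downbeat P8
bar 5: v0=C3 v1=G3 v2=C4 downbeat P8
bar 6: v0=C3 v1=A3 v2=C4 downbeat P8
bar 7: v0=D3 v1=D4 v2=F4 downbeat m3
  -> R5 @ bar 0 tick 0 v(0, 2): opens on m3
  -> R1 @ bar 2 tick 0 v(1, 2): C4/G4 P5 -> A3/E4 P5 similar
  -> R4 @ bar 2 tick 0 v(0, 2): F3/E4 M7 untreated
  -> R2 @ bar 3 tick 0 v(0, 2): F3/E4 M7 -> E3/B3 P5 similar
  -> R3 @ bar 3 tick 0 v(1, 2): E4 above B3
  -> R3 @ bar 3 tick 1 v(1, 2): E4 above B3
  -> R3 @ bar 3 tick 2 v(1, 2): E4 above B3
  -> R3 @ bar 3 tick 3 v(1, 2): E4 above B3
  -> R2 @ bar 4 tick 0 v(1, 2): E4/B3 P4 -> A4/D4 P5 similar
  -> R3 @ bar 4 tick 0 v(1, 2): A4 above D4
  -> R3 @ bar 4 tick 1 v(1, 2): A4 above D4
  -> R3 @ bar 4 tick 2 v(1, 2): A4 above D4
  -> R3 @ bar 4 tick 3 v(1, 2): A4 above D4
  -> R1 @ bar 5 tick 0 v(0, 1): D3/A4 P5 -> C3/G3 P5 similar
  -> R1 @ bar 5 tick 0 v(0, 2): D3/D4 P8 -> C3/C4 P8 similar
  -> R7 @ bar 5 tick 0 v(1,): A4->G3 leap 14st
  -> R8 @ bar 6 tick 0 v(0, 2): penult P8 not 3rd/6th
  -> R2 @ bar 7 tick 0 v(0, 1): C3/A3 M6 -> D3/D4 P8 similar
  -> R6 @ bar 7 tick 3 v(0, 2): closes on m3

(0, 0, R5, (0, 2))
(2, 0, R1, (1, 2))
(2, 0, R4, (0, 2))
(3, 0, R2, (0, 2))
(3, 0, R3, (1, 2))
(3, 1, R3, (1, 2))
(3, 2, R3, (1, 2))
(3, 3, R3, (1, 2))
(4, 0, R2, (1, 2))
(4, 0, R3, (1, 2))
(4, 1, R3, (1, 2))
(4, 2, R3, (1, 2))
(4, 3, R3, (1, 2))
(5, 0, R1, (0, 1))
(5, 0, R1, (0, 2))
(5, 0, R7, (1,))
(6, 0, R8, (0, 2))
(7, 0, R2, (0, 1))
(7, 3, R6, (0, 2))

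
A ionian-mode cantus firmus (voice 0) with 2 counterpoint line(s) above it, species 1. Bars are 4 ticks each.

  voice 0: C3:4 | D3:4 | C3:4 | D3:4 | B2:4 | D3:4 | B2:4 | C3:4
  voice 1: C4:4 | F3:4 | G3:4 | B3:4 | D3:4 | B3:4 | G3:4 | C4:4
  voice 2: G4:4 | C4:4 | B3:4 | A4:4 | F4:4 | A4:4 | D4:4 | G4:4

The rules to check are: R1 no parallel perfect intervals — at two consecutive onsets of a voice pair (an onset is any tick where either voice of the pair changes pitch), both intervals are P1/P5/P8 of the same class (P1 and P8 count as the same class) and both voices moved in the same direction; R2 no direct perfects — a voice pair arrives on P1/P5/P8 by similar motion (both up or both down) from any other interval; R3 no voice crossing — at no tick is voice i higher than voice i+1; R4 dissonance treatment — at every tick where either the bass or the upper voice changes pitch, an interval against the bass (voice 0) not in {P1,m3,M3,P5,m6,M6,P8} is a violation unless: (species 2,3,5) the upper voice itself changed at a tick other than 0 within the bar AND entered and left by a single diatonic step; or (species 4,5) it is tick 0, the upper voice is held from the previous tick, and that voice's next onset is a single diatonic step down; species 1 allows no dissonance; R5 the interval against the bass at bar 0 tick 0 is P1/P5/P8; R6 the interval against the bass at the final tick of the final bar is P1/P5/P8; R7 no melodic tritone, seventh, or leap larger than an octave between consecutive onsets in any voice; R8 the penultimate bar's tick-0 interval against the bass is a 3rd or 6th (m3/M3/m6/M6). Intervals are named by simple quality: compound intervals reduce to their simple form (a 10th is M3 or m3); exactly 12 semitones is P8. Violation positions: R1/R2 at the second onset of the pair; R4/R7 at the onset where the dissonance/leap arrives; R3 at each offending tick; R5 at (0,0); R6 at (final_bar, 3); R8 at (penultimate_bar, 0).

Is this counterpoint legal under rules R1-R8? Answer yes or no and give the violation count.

bar 0: v0=C3 v1=C4 v2=G4 (P5)
bar 1: v0=D3 v1=F3 v2=C4 (m7)
bar 2: v0=C3 v1=G3 v2=B3 (M7)
bar 3: v0=D3 v1=B3 v2=A4 (P5)
bar 4: v0=B2 v1=D3 v2=F4 (TT)
bar 5: v0=D3 v1=B3 v2=A4 (P5)
bar 6: v0=B2 v1=G3 v2=D4 (m3)
bar 7: v0=C3 v1=C4 v2=G4 (P5)
  R1 @ bar1.0: C4/G4 P5 -> F3/C4 P5 similar
  R4 @ bar1.0: D3/C4 m7 untreated
  R4 @ bar2.0: C3/B3 M7 untreated
  R2 @ bar3.0: C3/B3 M7 -> D3/A4 P5 similar
  R7 @ bar3.0: B3->A4 leap 10st
  R4 @ bar4.0: B2/F4 TT untreated
  R2 @ bar5.0: B2/F4 TT -> D3/A4 P5 similar
  R2 @ bar6.0: B3/A4 m7 -> G3/D4 P5 similar
  R1 @ bar7.0: G3/D4 P5 -> C4/G4 P5 similar
  R2 @ bar7.0: B2/G3 m6 -> C3/C4 P8 similar
  R2 @ bar7.0: B2/D4 m3 -> C3/G4 P5 similar

No (11 violations)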